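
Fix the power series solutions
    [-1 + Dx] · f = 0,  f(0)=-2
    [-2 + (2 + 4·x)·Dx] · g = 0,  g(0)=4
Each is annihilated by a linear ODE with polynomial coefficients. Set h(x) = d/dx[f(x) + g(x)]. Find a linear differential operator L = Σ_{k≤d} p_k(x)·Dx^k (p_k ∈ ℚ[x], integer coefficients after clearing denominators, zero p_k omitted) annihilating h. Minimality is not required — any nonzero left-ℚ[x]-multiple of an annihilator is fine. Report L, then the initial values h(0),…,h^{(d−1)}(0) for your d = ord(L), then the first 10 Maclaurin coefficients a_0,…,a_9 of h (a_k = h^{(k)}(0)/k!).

f: a_k = -2, -2, -1, -1/3, -1/12, -1/60, -1/360, -1/2520, -1/20160, -1/181440, …
g: a_k = 4, 4, -2, 2, -5/2, 7/2, -21/4, 33/4, -429/32, 715/32, …
Sum ⇒ L₀ = lclm(L_f,L_g) in ℚ(x)⟨Dx⟩.
Derive L from L₀ (diff closure).
L = (-2 - x) + (1 - 2·x - 2·x^2)·Dx + (1 + 3·x + 2·x^2)·Dx^2  (order 2).
h: a_k = 2, -6, 5, -31/3, 209/12, -1891/60, 20789/360, -270271/2520, 4054049/20160, -68918851/181440, …
ICs: h(0) = 2, h′(0) = -6.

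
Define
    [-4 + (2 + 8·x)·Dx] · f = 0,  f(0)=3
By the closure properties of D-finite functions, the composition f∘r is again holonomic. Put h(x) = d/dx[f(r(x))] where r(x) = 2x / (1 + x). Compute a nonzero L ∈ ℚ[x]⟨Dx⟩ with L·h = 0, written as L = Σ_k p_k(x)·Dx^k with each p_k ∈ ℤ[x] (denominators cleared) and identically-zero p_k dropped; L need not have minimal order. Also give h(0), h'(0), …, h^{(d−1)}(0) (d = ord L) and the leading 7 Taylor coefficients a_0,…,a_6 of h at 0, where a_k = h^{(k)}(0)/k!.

f: a_k = 3, 6, -6, 12, -30, 84, -252, …
f∘r: x↦r, Dx↦Dx/r' in L_f ⇒ L₀.
Derive L from L₀ (diff closure).
L = (-6 - 18·x) + (-1 - 10·x - 9·x^2)·Dx  (order 1).
h: a_k = 12, -72, 468, -3408, 26460, -212760, 1747620, …
ICs: h(0) = 12.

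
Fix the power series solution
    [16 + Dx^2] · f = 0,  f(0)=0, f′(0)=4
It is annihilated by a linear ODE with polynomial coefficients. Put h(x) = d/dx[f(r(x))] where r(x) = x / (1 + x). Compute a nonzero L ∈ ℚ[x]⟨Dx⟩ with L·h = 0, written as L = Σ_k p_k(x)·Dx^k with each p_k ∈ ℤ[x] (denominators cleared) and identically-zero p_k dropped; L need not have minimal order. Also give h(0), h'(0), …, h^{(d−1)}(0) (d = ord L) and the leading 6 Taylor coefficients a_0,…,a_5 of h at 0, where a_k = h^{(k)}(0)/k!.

f: a_k = 0, 4, 0, -32/3, 0, 128/15, …
L₀ from L_f via x↦r, Dx↦r'^{-1}Dx.
h₀' ⇒ L via d/dx closure of L₀.
L = (22 + 12·x + 6·x^2) + (6 + 18·x + 18·x^2 + 6·x^3)·Dx + (1 + 4·x + 6·x^2 + 4·x^3 + x^4)·Dx^2  (order 2).
h: a_k = 4, -8, -20, 112, -772/3, 360, …
ICs: h(0) = 4, h′(0) = -8.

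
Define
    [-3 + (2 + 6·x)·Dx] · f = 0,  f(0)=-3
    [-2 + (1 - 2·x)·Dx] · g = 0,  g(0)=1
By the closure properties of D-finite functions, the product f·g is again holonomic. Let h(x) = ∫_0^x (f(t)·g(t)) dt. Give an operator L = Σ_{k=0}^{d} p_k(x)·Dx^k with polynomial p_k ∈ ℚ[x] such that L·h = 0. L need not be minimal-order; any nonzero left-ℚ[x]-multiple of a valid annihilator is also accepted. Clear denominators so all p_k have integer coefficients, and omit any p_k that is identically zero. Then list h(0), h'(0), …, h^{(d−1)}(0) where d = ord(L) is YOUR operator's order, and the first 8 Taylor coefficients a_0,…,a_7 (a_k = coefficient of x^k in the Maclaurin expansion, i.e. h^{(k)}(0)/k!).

L = (7 + 6·x)·Dx + (-2 - 2·x + 12·x^2)·Dx^2  (order 2).
h: a_k = 0, -3, -21/4, -47/8, -645/64, -1821/128, -13841/512, -286257/7168, …
ICs: h(0) = 0, h′(0) = -3.

f: a_k = -3, -9/2, 27/8, -81/16, 1215/128, -5103/256, 45927/1024, -216513/2048, …
g: a_k = 1, 2, 4, 8, 16, 32, 64, 128, …
h₀=f·g: eliminate ⇒ L₀, order ≤ 1·1.
h=∫h₀ ⇒ L = L₀·Dx.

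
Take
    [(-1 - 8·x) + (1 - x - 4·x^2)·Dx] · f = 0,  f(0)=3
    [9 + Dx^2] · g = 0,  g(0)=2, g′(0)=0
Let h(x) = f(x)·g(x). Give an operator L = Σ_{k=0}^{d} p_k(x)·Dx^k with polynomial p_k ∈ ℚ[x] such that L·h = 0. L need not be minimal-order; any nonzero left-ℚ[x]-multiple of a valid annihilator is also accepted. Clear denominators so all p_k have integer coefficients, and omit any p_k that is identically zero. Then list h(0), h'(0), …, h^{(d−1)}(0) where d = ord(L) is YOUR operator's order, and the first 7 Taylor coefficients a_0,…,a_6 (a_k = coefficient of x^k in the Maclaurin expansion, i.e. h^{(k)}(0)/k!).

L = (-1 + 9·x + 36·x^2) + (2 + 16·x)·Dx + (-1 + x + 4·x^2)·Dx^2  (order 2).
h: a_k = 6, 6, 3, 27, 237/4, 669/4, 15927/40, …
ICs: h(0) = 6, h′(0) = 6.

f: a_k = 3, 3, 15, 27, 87, 195, 543, …
g: a_k = 2, 0, -9, 0, 27/4, 0, -81/40, …
h₀=f·g: eliminate ⇒ L₀, order ≤ 1·2.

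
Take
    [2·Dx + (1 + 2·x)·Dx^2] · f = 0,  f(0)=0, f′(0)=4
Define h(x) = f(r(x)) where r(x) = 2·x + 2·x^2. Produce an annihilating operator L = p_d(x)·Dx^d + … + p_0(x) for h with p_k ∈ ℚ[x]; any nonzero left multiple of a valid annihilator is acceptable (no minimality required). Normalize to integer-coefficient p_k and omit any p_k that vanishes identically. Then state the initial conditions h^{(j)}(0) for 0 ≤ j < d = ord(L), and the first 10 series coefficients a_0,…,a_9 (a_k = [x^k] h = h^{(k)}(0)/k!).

f: a_k = 0, 4, -4, 16/3, -8, 64/5, -64/3, 256/7, -64, 1024/9, …
Change of var in L_f (x↦r) gives L₀.
L = 2·Dx + (1 + 2·x)·Dx^2  (order 2).
h: a_k = 0, 8, -8, 32/3, -16, 128/5, -128/3, 512/7, -128, 2048/9, …
ICs: h(0) = 0, h′(0) = 8.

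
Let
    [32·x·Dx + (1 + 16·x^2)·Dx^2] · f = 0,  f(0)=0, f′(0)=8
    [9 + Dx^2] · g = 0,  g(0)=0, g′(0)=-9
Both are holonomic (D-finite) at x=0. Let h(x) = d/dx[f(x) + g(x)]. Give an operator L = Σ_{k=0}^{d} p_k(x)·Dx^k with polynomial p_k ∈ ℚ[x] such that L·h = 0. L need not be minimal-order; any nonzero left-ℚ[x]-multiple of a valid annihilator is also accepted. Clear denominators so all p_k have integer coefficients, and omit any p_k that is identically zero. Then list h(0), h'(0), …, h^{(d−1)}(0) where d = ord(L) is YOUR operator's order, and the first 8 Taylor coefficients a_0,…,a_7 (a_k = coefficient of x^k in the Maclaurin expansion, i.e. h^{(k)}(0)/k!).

f: a_k = 0, 8, 0, -128/3, 0, 2048/5, 0, -32768/7, …
g: a_k = 0, -9, 0, 27/2, 0, -243/40, 0, 729/560, …
Sum ⇒ L₀ = lclm(L_f,L_g) in ℚ(x)⟨Dx⟩.
h₀' ⇒ L via d/dx closure of L₀.
L = (-52704·x + 967680·x^3 + 663552·x^5) + (-207 + 13104·x^2 + 283392·x^4 + 331776·x^6)·Dx + (-5856·x + 107520·x^3 + 73728·x^5)·Dx^2 + (-23 + 1456·x^2 + 31488·x^4 + 36864·x^6)·Dx^3  (order 3).
h: a_k = -1, 0, -175/2, 0, 16141/8, 0, -2620711/80, 0, …
ICs: h(0) = -1, h′(0) = 0, h′′(0) = -175.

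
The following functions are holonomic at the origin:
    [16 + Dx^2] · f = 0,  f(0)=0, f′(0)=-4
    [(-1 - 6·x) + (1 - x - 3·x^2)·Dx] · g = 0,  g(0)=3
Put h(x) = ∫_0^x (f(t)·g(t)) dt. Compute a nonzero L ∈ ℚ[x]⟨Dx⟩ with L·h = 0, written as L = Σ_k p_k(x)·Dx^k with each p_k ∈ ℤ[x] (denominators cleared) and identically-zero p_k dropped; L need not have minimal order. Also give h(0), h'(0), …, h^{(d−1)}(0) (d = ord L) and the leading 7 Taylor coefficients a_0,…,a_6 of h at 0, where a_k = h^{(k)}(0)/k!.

f: a_k = 0, -4, 0, 32/3, 0, -128/15, 0, …
g: a_k = 3, 3, 12, 21, 57, 120, 291, …
L₀ := L_f ⊗_s L_g (sym. prod.), ord ≤ 2.
h=∫₀ˣh₀: take L = L₀·Dx.
L = (-10 + 16·x + 48·x^2)·Dx + (2 + 12·x)·Dx^2 + (-1 + x + 3·x^2)·Dx^3  (order 3).
h: a_k = 0, 0, -6, -4, -4, -52/5, -314/15, …
ICs: h(0) = 0, h′(0) = 0, h′′(0) = -12.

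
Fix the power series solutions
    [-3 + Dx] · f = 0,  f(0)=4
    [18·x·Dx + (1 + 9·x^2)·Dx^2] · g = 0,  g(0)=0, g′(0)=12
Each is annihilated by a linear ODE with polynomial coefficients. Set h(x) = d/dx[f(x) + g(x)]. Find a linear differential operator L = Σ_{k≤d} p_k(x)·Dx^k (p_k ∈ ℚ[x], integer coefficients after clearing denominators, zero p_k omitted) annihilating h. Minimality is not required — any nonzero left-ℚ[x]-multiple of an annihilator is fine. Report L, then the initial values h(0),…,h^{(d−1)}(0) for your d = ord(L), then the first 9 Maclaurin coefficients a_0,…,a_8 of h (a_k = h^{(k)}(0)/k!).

f: a_k = 4, 12, 18, 18, 27/2, 81/10, 81/20, 243/140, 729/1120, …
g: a_k = 0, 12, 0, -36, 0, 972/5, 0, -8748/7, 0, …
f+g: L₀ = lclm(L_f,L_g), ord ≤ 1+2.
Derive L from L₀ (diff closure).
L = (18 - 108·x - 162·x^2) + (-9 + 27·x + 27·x^2 - 81·x^3)·Dx + (1 + 3·x + 9·x^2 + 27·x^3)·Dx^2  (order 2).
h: a_k = 24, 36, -54, 54, 2025/2, 243/10, -174717/20, 729/140, 88182027/1120, …
ICs: h(0) = 24, h′(0) = 36.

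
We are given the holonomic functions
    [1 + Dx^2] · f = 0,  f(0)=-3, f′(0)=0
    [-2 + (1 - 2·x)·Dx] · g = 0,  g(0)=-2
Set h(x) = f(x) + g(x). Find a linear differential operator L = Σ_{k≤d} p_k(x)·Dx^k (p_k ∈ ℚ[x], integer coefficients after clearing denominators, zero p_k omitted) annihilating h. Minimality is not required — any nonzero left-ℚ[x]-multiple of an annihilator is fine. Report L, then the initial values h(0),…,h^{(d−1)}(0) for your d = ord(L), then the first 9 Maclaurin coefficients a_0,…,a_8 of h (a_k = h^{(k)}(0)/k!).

L = (-50 + 8·x - 8·x^2) + (9 - 22·x + 12·x^2 - 8·x^3)·Dx + (-50 + 8·x - 8·x^2)·Dx^2 + (9 - 22·x + 12·x^2 - 8·x^3)·Dx^3  (order 3).
h: a_k = -5, -4, -13/2, -16, -257/8, -64, -30719/240, -256, -6881281/13440, …
ICs: h(0) = -5, h′(0) = -4, h′′(0) = -13.

f: a_k = -3, 0, 3/2, 0, -1/8, 0, 1/240, 0, -1/13440, …
g: a_k = -2, -4, -8, -16, -32, -64, -128, -256, -512, …
f+g: L₀ = lclm(L_f,L_g), ord ≤ 2+1.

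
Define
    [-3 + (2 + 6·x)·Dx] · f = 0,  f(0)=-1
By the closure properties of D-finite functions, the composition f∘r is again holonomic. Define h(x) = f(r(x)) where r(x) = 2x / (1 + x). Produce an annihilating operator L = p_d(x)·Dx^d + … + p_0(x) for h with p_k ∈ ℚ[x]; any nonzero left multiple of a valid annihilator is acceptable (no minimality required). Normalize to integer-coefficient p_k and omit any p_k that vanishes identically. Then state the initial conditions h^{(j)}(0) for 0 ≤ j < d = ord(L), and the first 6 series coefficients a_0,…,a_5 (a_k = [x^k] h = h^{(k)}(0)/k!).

f: a_k = -1, -3/2, 9/8, -27/16, 405/128, -1701/256, …
f∘r: x↦r, Dx↦Dx/r' in L_f ⇒ L₀.
L = -3 + (1 + 8·x + 7·x^2)·Dx  (order 1).
h: a_k = -1, -3, 15/2, -51/2, 861/8, -4137/8, …
ICs: h(0) = -1.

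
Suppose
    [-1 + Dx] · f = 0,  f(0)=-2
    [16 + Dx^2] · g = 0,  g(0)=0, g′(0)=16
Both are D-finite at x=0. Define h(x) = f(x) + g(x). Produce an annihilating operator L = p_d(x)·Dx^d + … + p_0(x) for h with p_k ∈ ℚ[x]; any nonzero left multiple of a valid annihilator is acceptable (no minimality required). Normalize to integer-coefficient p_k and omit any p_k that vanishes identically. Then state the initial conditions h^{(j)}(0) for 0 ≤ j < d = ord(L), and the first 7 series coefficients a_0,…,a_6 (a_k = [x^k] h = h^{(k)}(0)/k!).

f: a_k = -2, -2, -1, -1/3, -1/12, -1/60, -1/360, …
g: a_k = 0, 16, 0, -128/3, 0, 512/15, 0, …
L₀ := lclm(L_f,L_g); ord L₀ ≤ 1+2.
L = -16 + 16·Dx - Dx^2 + Dx^3  (order 3).
h: a_k = -2, 14, -1, -43, -1/12, 2047/60, -1/360, …
ICs: h(0) = -2, h′(0) = 14, h′′(0) = -2.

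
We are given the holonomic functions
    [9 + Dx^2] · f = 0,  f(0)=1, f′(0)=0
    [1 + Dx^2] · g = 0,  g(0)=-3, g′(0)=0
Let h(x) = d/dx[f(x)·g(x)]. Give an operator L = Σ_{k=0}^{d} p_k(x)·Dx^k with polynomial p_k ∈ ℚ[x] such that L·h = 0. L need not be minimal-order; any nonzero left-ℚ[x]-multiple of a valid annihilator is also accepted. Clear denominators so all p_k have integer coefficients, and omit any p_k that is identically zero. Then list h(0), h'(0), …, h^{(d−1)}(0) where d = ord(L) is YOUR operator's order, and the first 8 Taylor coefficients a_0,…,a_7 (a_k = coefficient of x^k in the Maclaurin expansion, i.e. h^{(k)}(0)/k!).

f: a_k = 1, 0, -9/2, 0, 27/8, 0, -81/80, 0, …
g: a_k = -3, 0, 3/2, 0, -1/8, 0, 1/240, 0, …
h₀=f·g: eliminate ⇒ L₀, order ≤ 2·2.
Derive L from L₀ (diff closure).
L = 64 + 20·Dx^2 + Dx^4  (order 4).
h: a_k = 0, 30, 0, -68, 0, 52, 0, -2056/105, …
ICs: h(0) = 0, h′(0) = 30, h′′(0) = 0, h′′′(0) = -408.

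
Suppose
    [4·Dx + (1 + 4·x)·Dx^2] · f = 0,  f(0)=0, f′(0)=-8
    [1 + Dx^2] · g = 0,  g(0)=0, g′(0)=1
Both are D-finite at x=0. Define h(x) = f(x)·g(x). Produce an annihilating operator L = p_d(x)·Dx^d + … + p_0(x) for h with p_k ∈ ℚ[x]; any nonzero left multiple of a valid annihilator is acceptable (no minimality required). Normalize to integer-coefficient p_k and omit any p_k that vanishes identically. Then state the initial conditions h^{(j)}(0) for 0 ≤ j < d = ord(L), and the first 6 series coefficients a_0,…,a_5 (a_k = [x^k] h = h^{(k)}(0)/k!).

L = (-147 - 144·x - 224·x^2 + 256·x^3 + 256·x^4) + (-56 - 160·x + 384·x^2 + 512·x^3)·Dx + (-150 - 160·x - 192·x^2 + 512·x^3 + 512·x^4)·Dx^2 + (-56 - 160·x + 384·x^2 + 512·x^3)·Dx^3 + (-3 - 16·x + 32·x^2 + 256·x^3 + 256·x^4)·Dx^4  (order 4).
h: a_k = 0, 0, -8, 16, -124/3, 376/3, …
ICs: h(0) = 0, h′(0) = 0, h′′(0) = -16, h′′′(0) = 96.

f: a_k = 0, -8, 16, -128/3, 128, -2048/5, …
g: a_k = 0, 1, 0, -1/6, 0, 1/120, …
h₀=f·g: eliminate ⇒ L₀, order ≤ 2·2.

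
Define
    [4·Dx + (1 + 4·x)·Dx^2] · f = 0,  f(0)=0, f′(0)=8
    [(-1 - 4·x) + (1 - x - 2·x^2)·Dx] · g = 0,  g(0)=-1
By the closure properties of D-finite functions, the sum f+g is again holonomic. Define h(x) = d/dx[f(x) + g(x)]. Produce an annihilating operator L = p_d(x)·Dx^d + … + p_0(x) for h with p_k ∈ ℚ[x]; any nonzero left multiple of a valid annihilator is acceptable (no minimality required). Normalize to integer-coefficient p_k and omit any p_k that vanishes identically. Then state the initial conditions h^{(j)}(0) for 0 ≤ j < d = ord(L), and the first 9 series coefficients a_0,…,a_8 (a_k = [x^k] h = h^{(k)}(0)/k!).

L = (-156 - 624·x - 1440·x^2 - 768·x^3 - 768·x^4) + (1 - 160·x - 1064·x^2 - 1952·x^3 - 1600·x^4 - 1280·x^5)·Dx + (5 + 39·x + 66·x^2 - 80·x^3 - 240·x^4 - 384·x^5 - 256·x^6)·Dx^2  (order 2).
h: a_k = 7, -38, 113, -556, 1943, -8450, 32173, -132440, 521219, …
ICs: h(0) = 7, h′(0) = -38.

f: a_k = 0, 8, -16, 128/3, -128, 2048/5, -4096/3, 32768/7, -16384, …
g: a_k = -1, -1, -3, -5, -11, -21, -43, -85, -171, …
h₀=f+g: left-lcm gives L₀, ord ≤ 3.
Differentiate: ansatz ord ≤ ord L₀ ⇒ L.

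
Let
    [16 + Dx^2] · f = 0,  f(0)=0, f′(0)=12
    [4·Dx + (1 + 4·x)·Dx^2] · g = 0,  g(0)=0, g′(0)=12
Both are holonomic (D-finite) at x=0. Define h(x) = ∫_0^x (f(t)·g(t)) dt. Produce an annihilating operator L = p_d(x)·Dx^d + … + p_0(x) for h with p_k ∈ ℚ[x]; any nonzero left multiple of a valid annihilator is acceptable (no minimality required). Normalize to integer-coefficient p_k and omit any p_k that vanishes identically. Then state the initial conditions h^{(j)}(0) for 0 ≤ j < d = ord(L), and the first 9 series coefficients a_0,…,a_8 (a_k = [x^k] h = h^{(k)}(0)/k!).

f: a_k = 0, 12, 0, -32, 0, 128/5, 0, -1024/105, 0, …
g: a_k = 0, 12, -24, 64, -192, 3072/5, -2048, 49152/7, -24576, …
L₀ := L_f ⊗_s L_g (sym. prod.), ord ≤ 4.
h=∫₀ˣh₀: take L = L₀·Dx.
L = (-768 + 6144·x + 77824·x^2 + 262144·x^3 + 262144·x^4)·Dx + (256 + 5120·x + 24576·x^2 + 32768·x^3)·Dx^2 + (1280·x + 10752·x^2 + 32768·x^3 + 32768·x^4)·Dx^3 + (16 + 320·x + 1536·x^2 + 2048·x^3)·Dx^4 + (3 + 56·x + 368·x^2 + 1024·x^3 + 1024·x^4)·Dx^5  (order 5).
h: a_k = 0, 0, 0, 48, -72, 384/5, -256, 5632/7, -11904/5, …
ICs: h(0) = 0, h′(0) = 0, h′′(0) = 0, h′′′(0) = 288, h′′′′(0) = -1728.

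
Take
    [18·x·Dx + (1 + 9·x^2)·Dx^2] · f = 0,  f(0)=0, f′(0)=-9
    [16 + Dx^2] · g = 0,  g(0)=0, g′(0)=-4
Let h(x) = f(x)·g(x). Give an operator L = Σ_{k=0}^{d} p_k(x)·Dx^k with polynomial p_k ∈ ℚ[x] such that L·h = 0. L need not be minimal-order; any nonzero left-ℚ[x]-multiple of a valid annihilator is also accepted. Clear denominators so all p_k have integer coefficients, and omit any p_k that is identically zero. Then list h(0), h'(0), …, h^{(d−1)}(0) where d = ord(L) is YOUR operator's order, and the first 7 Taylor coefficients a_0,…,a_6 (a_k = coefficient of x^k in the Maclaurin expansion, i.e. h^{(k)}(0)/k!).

L = (20800 + 494784·x^2 + 2923776·x^4 + 11943936·x^6 + 26873856·x^8) + (19584·x + 342144·x^3 + 2239488·x^5 + 6718464·x^7)·Dx + (1700 + 42732·x^2 + 318816·x^4 + 1492992·x^6 + 3359232·x^8)·Dx^2 + (1224·x + 21384·x^3 + 139968·x^5 + 419904·x^7)·Dx^3 + (25 + 738·x^2 + 8505·x^4 + 46656·x^6 + 104976·x^8)·Dx^4  (order 4).
h: a_k = 0, 0, 36, 0, -204, 0, 948, …
ICs: h(0) = 0, h′(0) = 0, h′′(0) = 72, h′′′(0) = 0.

f: a_k = 0, -9, 0, 27, 0, -729/5, 0, …
g: a_k = 0, -4, 0, 32/3, 0, -128/15, 0, …
f·g: L₀ = L_f ⊗_s L_g, ord ≤ 2·2.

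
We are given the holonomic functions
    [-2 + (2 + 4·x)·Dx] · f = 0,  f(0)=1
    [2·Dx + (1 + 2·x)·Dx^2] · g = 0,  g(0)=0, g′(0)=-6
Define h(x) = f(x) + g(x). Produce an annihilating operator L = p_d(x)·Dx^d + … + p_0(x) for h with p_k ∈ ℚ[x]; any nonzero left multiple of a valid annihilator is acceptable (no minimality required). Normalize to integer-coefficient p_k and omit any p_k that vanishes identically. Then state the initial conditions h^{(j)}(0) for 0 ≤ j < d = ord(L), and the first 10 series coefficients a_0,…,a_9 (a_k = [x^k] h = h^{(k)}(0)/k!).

L = 2·Dx + (5 + 10·x)·Dx^2 + (1 + 4·x + 4·x^2)·Dx^3  (order 3).
h: a_k = 1, -5, 11/2, -15/2, 91/8, -733/40, 491/16, -5913/112, 11859/128, -63391/384, …
ICs: h(0) = 1, h′(0) = -5, h′′(0) = 11.

f: a_k = 1, 1, -1/2, 1/2, -5/8, 7/8, -21/16, 33/16, -429/128, 715/128, …
g: a_k = 0, -6, 6, -8, 12, -96/5, 32, -384/7, 96, -512/3, …
f+g: L₀ = lclm(L_f,L_g), ord ≤ 1+2.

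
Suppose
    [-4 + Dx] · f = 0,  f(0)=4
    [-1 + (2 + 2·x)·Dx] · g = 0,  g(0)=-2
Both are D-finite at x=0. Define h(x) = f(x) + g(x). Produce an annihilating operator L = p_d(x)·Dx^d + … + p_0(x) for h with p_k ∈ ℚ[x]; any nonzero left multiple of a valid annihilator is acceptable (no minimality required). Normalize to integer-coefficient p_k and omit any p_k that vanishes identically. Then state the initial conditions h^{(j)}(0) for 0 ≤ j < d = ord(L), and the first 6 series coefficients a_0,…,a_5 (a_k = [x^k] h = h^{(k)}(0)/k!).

f: a_k = 4, 16, 32, 128/3, 128/3, 512/15, …
g: a_k = -2, -1, 1/4, -1/8, 5/64, -7/128, …
Weyl lclm of L_f,L_g ⇒ L₀ (ord ≤ 2).
L = (36 + 32·x) + (-65 - 128·x - 64·x^2)·Dx + (14 + 30·x + 16·x^2)·Dx^2  (order 2).
h: a_k = 2, 15, 129/4, 1021/24, 8207/192, 65431/1920, …
ICs: h(0) = 2, h′(0) = 15.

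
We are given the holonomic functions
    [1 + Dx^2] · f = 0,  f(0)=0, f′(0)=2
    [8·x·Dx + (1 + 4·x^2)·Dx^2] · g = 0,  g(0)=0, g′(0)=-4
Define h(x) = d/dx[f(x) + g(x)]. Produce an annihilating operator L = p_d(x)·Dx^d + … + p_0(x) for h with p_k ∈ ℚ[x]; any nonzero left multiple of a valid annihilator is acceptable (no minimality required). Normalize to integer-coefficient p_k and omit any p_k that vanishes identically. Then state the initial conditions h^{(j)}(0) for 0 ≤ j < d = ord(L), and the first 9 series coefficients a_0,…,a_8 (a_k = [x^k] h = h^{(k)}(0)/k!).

f: a_k = 0, 2, 0, -1/3, 0, 1/60, 0, -1/2520, 0, …
g: a_k = 0, -4, 0, 16/3, 0, -64/5, 0, 256/7, 0, …
L₀ := lclm(L_f,L_g); ord L₀ ≤ 2+2.
Derive L from L₀ (diff closure).
L = (-376·x + 1600·x^3 + 128·x^5) + (-7 + 76·x^2 + 432·x^4 + 64·x^6)·Dx + (-376·x + 1600·x^3 + 128·x^5)·Dx^2 + (-7 + 76·x^2 + 432·x^4 + 64·x^6)·Dx^3  (order 3).
h: a_k = -2, 0, 15, 0, -767/12, 0, 92159/360, 0, -20643839/20160, …
ICs: h(0) = -2, h′(0) = 0, h′′(0) = 30.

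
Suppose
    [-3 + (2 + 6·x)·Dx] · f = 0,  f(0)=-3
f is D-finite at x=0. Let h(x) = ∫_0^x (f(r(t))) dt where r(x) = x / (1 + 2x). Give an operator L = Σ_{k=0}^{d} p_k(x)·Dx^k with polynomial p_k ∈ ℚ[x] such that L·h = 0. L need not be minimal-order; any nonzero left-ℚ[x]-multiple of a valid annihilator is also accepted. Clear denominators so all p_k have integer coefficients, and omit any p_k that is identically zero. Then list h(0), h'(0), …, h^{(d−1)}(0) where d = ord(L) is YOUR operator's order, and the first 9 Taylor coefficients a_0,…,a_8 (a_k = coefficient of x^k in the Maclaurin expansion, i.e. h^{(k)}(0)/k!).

f: a_k = -3, -9/2, 27/8, -81/16, 1215/128, -5103/256, 45927/1024, -216513/2048, 8444007/32768, …
L₀ from L_f via x↦r, Dx↦r'^{-1}Dx.
h=∫h₀ ⇒ L = L₀·Dx.
L = -3·Dx + (2 + 14·x + 20·x^2)·Dx^2  (order 2).
h: a_k = 0, -3, -9/4, 33/8, -585/64, 2979/128, -33909/512, 1477503/7168, -11283849/16384, …
ICs: h(0) = 0, h′(0) = -3.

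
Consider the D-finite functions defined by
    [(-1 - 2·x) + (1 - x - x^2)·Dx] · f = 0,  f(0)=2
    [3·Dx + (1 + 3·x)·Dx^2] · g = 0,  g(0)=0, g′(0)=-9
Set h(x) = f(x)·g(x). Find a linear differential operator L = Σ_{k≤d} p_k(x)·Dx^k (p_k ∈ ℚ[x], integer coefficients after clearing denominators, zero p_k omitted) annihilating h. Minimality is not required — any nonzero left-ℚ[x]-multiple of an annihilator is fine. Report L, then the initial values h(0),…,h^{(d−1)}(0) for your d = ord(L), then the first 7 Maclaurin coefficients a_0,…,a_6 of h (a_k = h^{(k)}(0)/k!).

f: a_k = 2, 2, 4, 6, 10, 16, 26, …
g: a_k = 0, -9, 27/2, -27, 243/4, -729/5, 729/2, …
L₀ := L_f ⊗_s L_g (sym. prod.), ord ≤ 2.
L = (5 + 12·x) + (-1 + 13·x + 15·x^2)·Dx + (-1 - 2·x + 4·x^2 + 3·x^3)·Dx^2  (order 2).
h: a_k = 0, -18, 9, -63, 135/2, -2871/10, 2547/5, …
ICs: h(0) = 0, h′(0) = -18.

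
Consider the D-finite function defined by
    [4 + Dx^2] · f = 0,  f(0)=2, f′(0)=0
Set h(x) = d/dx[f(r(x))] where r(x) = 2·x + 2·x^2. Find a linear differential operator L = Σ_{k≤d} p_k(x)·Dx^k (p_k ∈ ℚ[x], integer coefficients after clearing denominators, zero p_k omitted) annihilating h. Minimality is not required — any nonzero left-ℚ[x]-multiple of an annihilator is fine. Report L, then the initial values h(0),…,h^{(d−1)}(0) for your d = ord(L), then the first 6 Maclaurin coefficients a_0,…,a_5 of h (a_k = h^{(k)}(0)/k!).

L = (28 + 128·x + 384·x^2 + 512·x^3 + 256·x^4) + (-6 - 12·x)·Dx + (1 + 4·x + 4·x^2)·Dx^2  (order 2).
h: a_k = 0, -32, -96, 64/3, 1280/3, 10496/15, …
ICs: h(0) = 0, h′(0) = -32.

f: a_k = 2, 0, -4, 0, 4/3, 0, …
L₀ from L_f via x↦r, Dx↦r'^{-1}Dx.
Differentiate: ansatz ord ≤ ord L₀ ⇒ L.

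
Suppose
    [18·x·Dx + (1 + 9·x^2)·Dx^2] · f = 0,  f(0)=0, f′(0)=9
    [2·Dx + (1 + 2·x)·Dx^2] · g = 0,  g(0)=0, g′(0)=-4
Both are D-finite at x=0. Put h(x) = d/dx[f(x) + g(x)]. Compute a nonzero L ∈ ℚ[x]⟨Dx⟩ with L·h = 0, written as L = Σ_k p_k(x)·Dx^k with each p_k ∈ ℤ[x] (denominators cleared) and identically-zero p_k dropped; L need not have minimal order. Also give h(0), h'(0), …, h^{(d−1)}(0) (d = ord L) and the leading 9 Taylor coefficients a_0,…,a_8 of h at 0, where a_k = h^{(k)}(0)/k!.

L = (-18 - 108·x + 486·x^2 + 324·x^3) + (-13 - 36·x + 135·x^2 + 972·x^3 + 648·x^4)·Dx + (-1 + 7·x + 18·x^2 + 81·x^3 + 243·x^4 + 162·x^5)·Dx^2  (order 2).
h: a_k = 5, 8, -97, 32, 665, 128, -6817, 512, 58025, …
ICs: h(0) = 5, h′(0) = 8.

f: a_k = 0, 9, 0, -27, 0, 729/5, 0, -6561/7, 0, …
g: a_k = 0, -4, 4, -16/3, 8, -64/5, 64/3, -256/7, 64, …
L₀ := lclm(L_f,L_g); ord L₀ ≤ 2+2.
Differentiate: ansatz ord ≤ ord L₀ ⇒ L.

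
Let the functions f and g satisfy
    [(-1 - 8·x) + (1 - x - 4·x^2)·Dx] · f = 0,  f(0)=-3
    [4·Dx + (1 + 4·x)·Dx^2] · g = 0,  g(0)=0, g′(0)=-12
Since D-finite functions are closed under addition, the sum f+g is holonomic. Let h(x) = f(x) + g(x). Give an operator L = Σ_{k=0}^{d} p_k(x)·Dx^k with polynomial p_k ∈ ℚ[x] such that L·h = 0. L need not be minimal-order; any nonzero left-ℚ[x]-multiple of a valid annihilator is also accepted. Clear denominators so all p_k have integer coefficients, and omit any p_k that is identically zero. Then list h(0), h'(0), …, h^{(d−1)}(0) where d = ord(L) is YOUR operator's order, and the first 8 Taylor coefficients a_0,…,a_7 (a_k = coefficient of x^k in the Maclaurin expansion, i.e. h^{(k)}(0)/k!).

L = (268 + 1616·x + 5504·x^2 + 4608·x^3 + 6144·x^4)·Dx + (11 + 360·x + 3008·x^2 + 7680·x^3 + 9472·x^4 + 10240·x^5)·Dx^2 + (-7 - 67·x - 154·x^2 + 136·x^3 + 928·x^4 + 2176·x^5 + 2048·x^6)·Dx^3  (order 3).
h: a_k = -3, -15, 9, -91, 105, -4047/5, 1505, -58413/7, …
ICs: h(0) = -3, h′(0) = -15, h′′(0) = 18.

f: a_k = -3, -3, -15, -27, -87, -195, -543, -1323, …
g: a_k = 0, -12, 24, -64, 192, -3072/5, 2048, -49152/7, …
L₀ := lclm(L_f,L_g); ord L₀ ≤ 1+2.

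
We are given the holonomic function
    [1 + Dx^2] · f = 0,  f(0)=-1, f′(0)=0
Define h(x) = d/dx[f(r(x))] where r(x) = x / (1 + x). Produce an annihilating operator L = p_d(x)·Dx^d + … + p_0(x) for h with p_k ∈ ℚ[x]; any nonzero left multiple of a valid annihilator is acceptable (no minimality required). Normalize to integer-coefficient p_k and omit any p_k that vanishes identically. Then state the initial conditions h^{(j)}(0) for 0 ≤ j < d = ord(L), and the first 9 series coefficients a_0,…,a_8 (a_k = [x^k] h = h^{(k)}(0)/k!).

L = (7 + 12·x + 6·x^2) + (6 + 18·x + 18·x^2 + 6·x^3)·Dx + (1 + 4·x + 6·x^2 + 4·x^3 + x^4)·Dx^2  (order 2).
h: a_k = 0, 1, -3, 35/6, -55/6, 1501/120, -609/40, 16699/1008, -8791/560, …
ICs: h(0) = 0, h′(0) = 1.

f: a_k = -1, 0, 1/2, 0, -1/24, 0, 1/720, 0, -1/40320, …
L₀ from L_f via x↦r, Dx↦r'^{-1}Dx.
h₀' ⇒ L via d/dx closure of L₀.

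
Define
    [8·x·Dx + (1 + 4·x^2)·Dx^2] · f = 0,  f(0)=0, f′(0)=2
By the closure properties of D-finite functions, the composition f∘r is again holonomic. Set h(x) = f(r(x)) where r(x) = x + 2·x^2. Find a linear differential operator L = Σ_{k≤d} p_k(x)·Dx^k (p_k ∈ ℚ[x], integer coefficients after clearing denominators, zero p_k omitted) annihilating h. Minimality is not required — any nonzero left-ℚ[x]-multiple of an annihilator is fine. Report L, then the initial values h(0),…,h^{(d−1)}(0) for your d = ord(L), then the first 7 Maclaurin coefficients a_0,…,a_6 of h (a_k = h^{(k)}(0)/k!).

L = (-4 + 8·x + 64·x^2 + 192·x^3 + 192·x^4)·Dx + (1 + 4·x + 4·x^2 + 32·x^3 + 80·x^4 + 64·x^5)·Dx^2  (order 2).
h: a_k = 0, 2, 4, -8/3, -16, -128/5, 128/3, …
ICs: h(0) = 0, h′(0) = 2.

f: a_k = 0, 2, 0, -8/3, 0, 32/5, 0, …
Substitute x→r, Dx→(1/r')Dx; clear ⇒ L₀.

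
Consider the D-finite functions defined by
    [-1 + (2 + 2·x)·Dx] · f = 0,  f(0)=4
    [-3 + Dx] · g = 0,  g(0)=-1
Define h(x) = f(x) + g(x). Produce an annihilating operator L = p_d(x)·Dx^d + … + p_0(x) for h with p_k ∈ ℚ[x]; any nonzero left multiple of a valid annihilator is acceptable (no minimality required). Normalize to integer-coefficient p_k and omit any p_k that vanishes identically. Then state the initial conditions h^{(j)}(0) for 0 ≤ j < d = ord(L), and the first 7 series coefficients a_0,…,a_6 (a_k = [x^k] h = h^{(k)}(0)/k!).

L = (21 + 18·x) + (-37 - 72·x - 36·x^2)·Dx + (10 + 22·x + 12·x^2)·Dx^2  (order 2).
h: a_k = 3, -1, -5, -17/4, -113/32, -613/320, -1401/1280, …
ICs: h(0) = 3, h′(0) = -1.

f: a_k = 4, 2, -1/2, 1/4, -5/32, 7/64, -21/256, …
g: a_k = -1, -3, -9/2, -9/2, -27/8, -81/40, -81/80, …
Weyl lclm of L_f,L_g ⇒ L₀ (ord ≤ 2).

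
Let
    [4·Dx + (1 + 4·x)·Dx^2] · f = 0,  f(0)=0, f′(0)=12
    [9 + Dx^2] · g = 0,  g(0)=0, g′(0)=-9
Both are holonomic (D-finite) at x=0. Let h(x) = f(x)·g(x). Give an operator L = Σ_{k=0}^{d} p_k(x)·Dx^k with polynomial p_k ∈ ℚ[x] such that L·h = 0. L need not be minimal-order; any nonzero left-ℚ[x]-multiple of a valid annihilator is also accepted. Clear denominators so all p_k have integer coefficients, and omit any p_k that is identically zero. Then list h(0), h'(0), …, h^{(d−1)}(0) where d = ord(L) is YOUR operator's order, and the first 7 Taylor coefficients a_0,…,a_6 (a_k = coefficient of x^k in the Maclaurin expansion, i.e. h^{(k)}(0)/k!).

f: a_k = 0, 12, -24, 64, -192, 3072/5, -2048, …
g: a_k = 0, -9, 0, 27/2, 0, -243/40, 0, …
L₀ := L_f ⊗_s L_g (sym. prod.), ord ≤ 4.
L = (-2043 - 1296·x + 44064·x^2 + 186624·x^3 + 186624·x^4) + (72 + 5472·x + 31104·x^2 + 41472·x^3)·Dx + (-182 + 864·x + 12096·x^2 + 41472·x^3 + 41472·x^4)·Dx^2 + (8 + 608·x + 3456·x^2 + 4608·x^3)·Dx^3 + (5 + 112·x + 800·x^2 + 2304·x^3 + 2304·x^4)·Dx^4  (order 4).
h: a_k = 0, 0, -108, 216, -414, 1404, -9477/2, …
ICs: h(0) = 0, h′(0) = 0, h′′(0) = -216, h′′′(0) = 1296.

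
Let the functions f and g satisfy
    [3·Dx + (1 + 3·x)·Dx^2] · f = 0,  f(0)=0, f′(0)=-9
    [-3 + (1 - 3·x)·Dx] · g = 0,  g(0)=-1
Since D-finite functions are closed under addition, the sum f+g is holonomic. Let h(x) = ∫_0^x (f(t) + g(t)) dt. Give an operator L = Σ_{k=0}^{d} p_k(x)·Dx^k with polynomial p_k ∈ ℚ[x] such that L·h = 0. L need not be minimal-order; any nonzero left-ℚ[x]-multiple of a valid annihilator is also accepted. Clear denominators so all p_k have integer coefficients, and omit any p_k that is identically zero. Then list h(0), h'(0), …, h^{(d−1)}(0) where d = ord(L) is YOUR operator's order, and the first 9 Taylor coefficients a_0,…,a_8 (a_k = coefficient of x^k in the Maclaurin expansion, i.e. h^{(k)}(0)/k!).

f: a_k = 0, -9, 27/2, -27, 243/4, -729/5, 729/2, -6561/7, 19683/8, …
g: a_k = -1, -3, -9, -27, -81, -243, -729, -2187, -6561, …
Sum ⇒ L₀ = lclm(L_f,L_g) in ℚ(x)⟨Dx⟩.
h=∫h₀ ⇒ L = L₀·Dx.
L = (-30 - 18·x)·Dx^2 + (-4 - 48·x - 36·x^2)·Dx^3 + (1 + x - 9·x^2 - 9·x^3)·Dx^4  (order 4).
h: a_k = 0, -1, -6, 3/2, -27/2, -81/20, -324/5, -729/14, -10935/28, …
ICs: h(0) = 0, h′(0) = -1, h′′(0) = -12, h′′′(0) = 9.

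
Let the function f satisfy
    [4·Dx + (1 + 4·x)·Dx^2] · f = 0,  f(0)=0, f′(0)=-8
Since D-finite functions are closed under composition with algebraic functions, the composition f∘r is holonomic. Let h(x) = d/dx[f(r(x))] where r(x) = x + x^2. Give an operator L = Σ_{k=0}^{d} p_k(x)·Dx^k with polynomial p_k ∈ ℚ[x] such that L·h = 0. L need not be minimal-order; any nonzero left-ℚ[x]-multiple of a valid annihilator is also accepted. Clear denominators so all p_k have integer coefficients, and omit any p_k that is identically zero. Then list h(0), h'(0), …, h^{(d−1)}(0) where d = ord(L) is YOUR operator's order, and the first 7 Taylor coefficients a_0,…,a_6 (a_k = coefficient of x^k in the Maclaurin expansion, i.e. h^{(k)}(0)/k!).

L = 2 + (1 + 2·x)·Dx  (order 1).
h: a_k = -8, 16, -32, 64, -128, 256, -512, …
ICs: h(0) = -8.

f: a_k = 0, -8, 16, -128/3, 128, -2048/5, 4096/3, …
h₀=f(r): pull back L_f along r ⇒ L₀.
Differentiate: ansatz ord ≤ ord L₀ ⇒ L.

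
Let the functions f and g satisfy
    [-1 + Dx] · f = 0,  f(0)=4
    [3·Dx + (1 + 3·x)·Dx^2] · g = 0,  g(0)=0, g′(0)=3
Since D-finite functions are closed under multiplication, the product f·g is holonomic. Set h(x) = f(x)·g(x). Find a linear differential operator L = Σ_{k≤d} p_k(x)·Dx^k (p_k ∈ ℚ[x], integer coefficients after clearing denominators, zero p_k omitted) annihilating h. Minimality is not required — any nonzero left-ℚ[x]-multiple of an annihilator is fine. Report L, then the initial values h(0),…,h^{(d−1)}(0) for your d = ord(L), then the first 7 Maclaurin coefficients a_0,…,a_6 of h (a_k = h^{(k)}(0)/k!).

f: a_k = 4, 4, 2, 2/3, 1/6, 1/30, 1/180, …
g: a_k = 0, 3, -9/2, 9, -81/4, 243/5, -243/2, …
Product ⇒ symmetric product L₀, ord ≤ 2.
L = (-2 + 3·x) + (1 - 6·x)·Dx + (1 + 3·x)·Dx^2  (order 2).
h: a_k = 0, 12, -6, 24, -52, 1289/10, -1307/4, …
ICs: h(0) = 0, h′(0) = 12.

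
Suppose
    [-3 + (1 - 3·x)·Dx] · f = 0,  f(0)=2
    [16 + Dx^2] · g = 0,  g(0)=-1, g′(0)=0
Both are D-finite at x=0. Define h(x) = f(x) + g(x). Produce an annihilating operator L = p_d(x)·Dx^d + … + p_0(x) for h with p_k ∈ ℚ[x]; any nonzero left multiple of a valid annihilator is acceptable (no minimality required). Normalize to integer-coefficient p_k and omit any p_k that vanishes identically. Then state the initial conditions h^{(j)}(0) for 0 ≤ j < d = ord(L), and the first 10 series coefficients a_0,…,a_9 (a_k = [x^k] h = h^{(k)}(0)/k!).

L = (1680 - 2304·x + 3456·x^2) + (-272 + 1584·x - 3456·x^2 + 3456·x^3)·Dx + (105 - 144·x + 216·x^2)·Dx^2 + (-17 + 99·x - 216·x^2 + 216·x^3)·Dx^3  (order 3).
h: a_k = 1, 6, 26, 54, 454/3, 486, 65866/45, 4374, 4132918/315, 39366, …
ICs: h(0) = 1, h′(0) = 6, h′′(0) = 52.

f: a_k = 2, 6, 18, 54, 162, 486, 1458, 4374, 13122, 39366, …
g: a_k = -1, 0, 8, 0, -32/3, 0, 256/45, 0, -512/315, 0, …
h₀=f+g: left-lcm gives L₀, ord ≤ 3.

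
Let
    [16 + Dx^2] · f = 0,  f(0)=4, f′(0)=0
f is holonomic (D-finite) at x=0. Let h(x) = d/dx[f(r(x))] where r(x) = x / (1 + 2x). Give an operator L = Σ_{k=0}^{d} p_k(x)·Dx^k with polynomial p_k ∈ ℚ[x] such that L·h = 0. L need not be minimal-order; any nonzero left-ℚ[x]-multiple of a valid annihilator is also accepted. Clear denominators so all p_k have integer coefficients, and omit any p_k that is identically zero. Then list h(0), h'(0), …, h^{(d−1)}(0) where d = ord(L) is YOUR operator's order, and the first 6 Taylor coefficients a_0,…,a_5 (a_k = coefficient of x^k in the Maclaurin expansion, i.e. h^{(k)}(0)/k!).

f: a_k = 4, 0, -32, 0, 128/3, 0, …
Change of var in L_f (x↦r) gives L₀.
Differentiate: ansatz ord ≤ ord L₀ ⇒ L.
L = (40 + 96·x + 96·x^2) + (12 + 72·x + 144·x^2 + 96·x^3)·Dx + (1 + 8·x + 24·x^2 + 32·x^3 + 16·x^4)·Dx^2  (order 2).
h: a_k = 0, -64, 384, -4096/3, 10240/3, -78848/15, …
ICs: h(0) = 0, h′(0) = -64.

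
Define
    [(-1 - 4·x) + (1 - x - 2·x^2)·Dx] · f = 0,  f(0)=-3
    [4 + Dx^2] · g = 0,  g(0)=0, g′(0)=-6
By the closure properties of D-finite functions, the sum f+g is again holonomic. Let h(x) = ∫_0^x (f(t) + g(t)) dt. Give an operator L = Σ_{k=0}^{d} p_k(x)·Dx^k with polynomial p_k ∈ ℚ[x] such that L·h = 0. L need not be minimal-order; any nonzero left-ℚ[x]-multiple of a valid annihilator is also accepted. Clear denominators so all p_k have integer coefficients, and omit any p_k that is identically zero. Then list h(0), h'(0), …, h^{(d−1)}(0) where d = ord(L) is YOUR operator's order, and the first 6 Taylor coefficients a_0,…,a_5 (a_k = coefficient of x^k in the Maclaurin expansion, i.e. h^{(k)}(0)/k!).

f: a_k = -3, -3, -9, -15, -33, -63, …
g: a_k = 0, -6, 0, 4, 0, -4/5, …
Weyl lclm of L_f,L_g ⇒ L₀ (ord ≤ 3).
h=∫h₀ ⇒ L = L₀·Dx.
L = (68 + 304·x + 200·x^2 + 320·x^3 + 160·x^4 + 128·x^5)·Dx + (-20 + 12·x + 24·x^2 + 8·x^3 + 48·x^4 + 96·x^5 + 64·x^6)·Dx^2 + (17 + 76·x + 50·x^2 + 80·x^3 + 40·x^4 + 32·x^5)·Dx^3 + (-5 + 3·x + 6·x^2 + 2·x^3 + 12·x^4 + 24·x^5 + 16·x^6)·Dx^4  (order 4).
h: a_k = 0, -3, -9/2, -3, -11/4, -33/5, …
ICs: h(0) = 0, h′(0) = -3, h′′(0) = -9, h′′′(0) = -18.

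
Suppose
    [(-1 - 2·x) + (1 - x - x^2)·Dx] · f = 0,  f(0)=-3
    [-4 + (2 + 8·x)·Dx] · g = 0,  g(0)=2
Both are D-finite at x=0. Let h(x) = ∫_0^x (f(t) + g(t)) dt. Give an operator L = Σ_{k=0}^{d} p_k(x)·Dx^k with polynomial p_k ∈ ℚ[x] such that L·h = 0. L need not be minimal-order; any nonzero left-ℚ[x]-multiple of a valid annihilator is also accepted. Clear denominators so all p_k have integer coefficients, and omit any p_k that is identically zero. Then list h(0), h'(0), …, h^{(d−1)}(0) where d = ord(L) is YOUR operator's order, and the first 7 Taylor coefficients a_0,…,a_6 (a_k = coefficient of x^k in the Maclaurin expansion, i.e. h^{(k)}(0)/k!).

L = (-12 - 48·x - 48·x^2 - 40·x^3)·Dx + (8 + 30·x + 114·x^2 + 152·x^3 + 100·x^4)·Dx^2 + (1 - 5·x - 39·x^2 + 6·x^3 + 82·x^4 + 40·x^5)·Dx^3  (order 3).
h: a_k = 0, -1, 1/2, -10/3, -1/4, -7, 16/3, …
ICs: h(0) = 0, h′(0) = -1, h′′(0) = 1.

f: a_k = -3, -3, -6, -9, -15, -24, -39, …
g: a_k = 2, 4, -4, 8, -20, 56, -168, …
Sum ⇒ L₀ = lclm(L_f,L_g) in ℚ(x)⟨Dx⟩.
∫: right-multiply L₀ by Dx.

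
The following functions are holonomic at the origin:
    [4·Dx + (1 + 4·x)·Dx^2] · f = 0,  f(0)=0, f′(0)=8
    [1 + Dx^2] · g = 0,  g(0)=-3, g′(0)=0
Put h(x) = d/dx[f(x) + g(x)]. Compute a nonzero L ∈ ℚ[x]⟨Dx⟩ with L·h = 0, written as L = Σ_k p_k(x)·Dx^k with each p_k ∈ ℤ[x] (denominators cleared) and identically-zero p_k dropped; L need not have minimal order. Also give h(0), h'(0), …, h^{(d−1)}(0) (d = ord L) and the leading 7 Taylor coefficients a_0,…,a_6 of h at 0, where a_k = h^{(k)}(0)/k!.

L = (388 + 32·x + 64·x^2) + (33 + 140·x + 48·x^2 + 64·x^3)·Dx + (388 + 32·x + 64·x^2)·Dx^2 + (33 + 140·x + 48·x^2 + 64·x^3)·Dx^3  (order 3).
h: a_k = 8, -29, 128, -1025/2, 2048, -327679/40, 32768, …
ICs: h(0) = 8, h′(0) = -29, h′′(0) = 256.

f: a_k = 0, 8, -16, 128/3, -128, 2048/5, -4096/3, …
g: a_k = -3, 0, 3/2, 0, -1/8, 0, 1/240, …
L₀ := lclm(L_f,L_g); ord L₀ ≤ 2+2.
h₀' ⇒ L via d/dx closure of L₀.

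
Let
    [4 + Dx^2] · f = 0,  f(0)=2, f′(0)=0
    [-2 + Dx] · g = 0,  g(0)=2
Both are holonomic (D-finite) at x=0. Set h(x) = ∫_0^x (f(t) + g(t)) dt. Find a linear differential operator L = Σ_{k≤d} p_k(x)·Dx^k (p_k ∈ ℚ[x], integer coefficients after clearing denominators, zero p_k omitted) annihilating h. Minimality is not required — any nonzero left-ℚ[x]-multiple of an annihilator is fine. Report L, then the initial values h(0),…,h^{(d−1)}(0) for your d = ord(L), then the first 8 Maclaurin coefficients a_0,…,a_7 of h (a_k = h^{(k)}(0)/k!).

f: a_k = 2, 0, -4, 0, 4/3, 0, -8/45, 0, …
g: a_k = 2, 4, 4, 8/3, 4/3, 8/15, 8/45, 16/315, …
Weyl lclm of L_f,L_g ⇒ L₀ (ord ≤ 3).
∫: right-multiply L₀ by Dx.
L = -8·Dx + 4·Dx^2 - 2·Dx^3 + Dx^4  (order 4).
h: a_k = 0, 4, 2, 0, 2/3, 8/15, 4/45, 0, …
ICs: h(0) = 0, h′(0) = 4, h′′(0) = 4, h′′′(0) = 0.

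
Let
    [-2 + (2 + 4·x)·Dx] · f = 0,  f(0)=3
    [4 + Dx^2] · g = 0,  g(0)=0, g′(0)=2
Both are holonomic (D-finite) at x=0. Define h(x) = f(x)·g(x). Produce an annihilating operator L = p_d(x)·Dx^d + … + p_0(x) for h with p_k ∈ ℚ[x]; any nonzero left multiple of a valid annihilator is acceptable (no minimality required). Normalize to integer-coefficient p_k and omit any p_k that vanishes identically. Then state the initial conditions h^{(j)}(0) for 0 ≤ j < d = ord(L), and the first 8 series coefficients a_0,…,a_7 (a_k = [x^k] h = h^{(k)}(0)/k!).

f: a_k = 3, 3, -3/2, 3/2, -15/8, 21/8, -63/16, 99/16, …
g: a_k = 0, 2, 0, -4/3, 0, 4/15, 0, -8/315, …
Sym-product of L_f,L_g gives L₀ (≤ ord 2).
L = (7 + 16·x + 16·x^2) + (-2 - 4·x)·Dx + (1 + 4·x + 4·x^2)·Dx^2  (order 2).
h: a_k = 0, 6, 6, -7, -1, -19/20, 81/20, -983/168, …
ICs: h(0) = 0, h′(0) = 6.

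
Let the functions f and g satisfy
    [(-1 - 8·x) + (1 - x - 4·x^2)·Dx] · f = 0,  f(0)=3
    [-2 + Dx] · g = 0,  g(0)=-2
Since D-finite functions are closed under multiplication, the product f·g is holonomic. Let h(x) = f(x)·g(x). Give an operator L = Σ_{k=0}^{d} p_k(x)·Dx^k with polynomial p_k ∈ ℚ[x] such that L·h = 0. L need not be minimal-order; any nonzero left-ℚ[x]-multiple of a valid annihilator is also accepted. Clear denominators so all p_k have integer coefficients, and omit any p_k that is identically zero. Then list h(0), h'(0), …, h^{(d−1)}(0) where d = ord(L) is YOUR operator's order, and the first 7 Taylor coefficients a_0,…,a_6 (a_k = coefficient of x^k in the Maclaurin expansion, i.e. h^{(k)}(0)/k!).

f: a_k = 3, 3, 15, 27, 87, 195, 543, …
g: a_k = -2, -4, -4, -8/3, -4/3, -8/15, -8/45, …
L₀ := L_f ⊗_s L_g (sym. prod.), ord ≤ 1.
L = (3 + 6·x - 8·x^2) + (-1 + x + 4·x^2)·Dx  (order 1).
h: a_k = -6, -18, -54, -134, -354, -4458/5, -34622/15, …
ICs: h(0) = -6.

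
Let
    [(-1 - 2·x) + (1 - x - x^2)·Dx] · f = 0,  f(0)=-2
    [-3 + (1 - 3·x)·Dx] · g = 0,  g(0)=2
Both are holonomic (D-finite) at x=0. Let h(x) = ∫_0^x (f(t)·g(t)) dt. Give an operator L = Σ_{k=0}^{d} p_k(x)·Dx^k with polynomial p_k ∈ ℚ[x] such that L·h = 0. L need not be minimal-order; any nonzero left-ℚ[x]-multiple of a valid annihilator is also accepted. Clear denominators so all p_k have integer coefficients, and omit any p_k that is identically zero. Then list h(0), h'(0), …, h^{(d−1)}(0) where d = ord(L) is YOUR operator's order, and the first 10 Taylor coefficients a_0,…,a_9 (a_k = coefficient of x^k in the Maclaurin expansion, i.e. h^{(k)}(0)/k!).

f: a_k = -2, -2, -4, -6, -10, -16, -26, -42, -68, -110, …
g: a_k = 2, 6, 18, 54, 162, 486, 1458, 4374, 13122, 39366, …
f·g: L₀ = L_f ⊗_s L_g, ord ≤ 1·1.
h=∫₀ˣh₀: take L = L₀·Dx.
L = (-4 + 4·x + 9·x^2)·Dx + (1 - 4·x + 2·x^2 + 3·x^3)·Dx^2  (order 2).
h: a_k = 0, -4, -8, -56/3, -45, -112, -856/3, -5188/7, -1956, -47080/9, …
ICs: h(0) = 0, h′(0) = -4.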